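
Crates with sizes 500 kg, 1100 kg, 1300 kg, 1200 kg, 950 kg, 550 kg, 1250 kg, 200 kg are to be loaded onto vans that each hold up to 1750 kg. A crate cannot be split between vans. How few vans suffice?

Total = 1300 + 1250 + 1200 + 1100 + 950 + 550 + 500 + 200 = 7050 kg.
Lower bound: ⌈7050/1750⌉ = 5 vans.
A packing using 5 vans:
  van 1: 1300 + 200 = 1500
  van 2: 1250 + 500 = 1750
  van 3: 1200 + 550 = 1750
  van 4: 1100 = 1100
  van 5: 950 = 950
This matches the lower bound, so 5 is optimal.

5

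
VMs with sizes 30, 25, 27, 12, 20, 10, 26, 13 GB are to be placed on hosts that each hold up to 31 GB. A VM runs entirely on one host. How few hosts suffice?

6

Total = 30 + 27 + 26 + 25 + 20 + 13 + 12 + 10 = 163 GB.
Lower bound: ⌈163/31⌉ = 6 hosts.
A packing using 6 hosts:
  host 1: 30 = 30
  host 2: 27 = 27
  host 3: 26 = 26
  host 4: 25 = 25
  host 5: 20 + 10 = 30
  host 6: 13 + 12 = 25
This matches the lower bound, so 6 is optimal.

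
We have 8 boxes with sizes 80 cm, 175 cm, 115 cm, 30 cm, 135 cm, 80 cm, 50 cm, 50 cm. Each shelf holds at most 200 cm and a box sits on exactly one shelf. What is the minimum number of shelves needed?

Total = 175 + 135 + 115 + 80 + 80 + 50 + 50 + 30 = 715 cm.
Lower bound: ⌈715/200⌉ = 4 shelves.
A packing using 4 shelves:
  shelf 1: 175 = 175
  shelf 2: 135 + 50 = 185
  shelf 3: 115 + 80 = 195
  shelf 4: 80 + 50 + 30 = 160
This matches the lower bound, so 4 is optimal.

4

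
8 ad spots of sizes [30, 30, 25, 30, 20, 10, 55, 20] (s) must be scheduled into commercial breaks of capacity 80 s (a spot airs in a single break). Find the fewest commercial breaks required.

Total = 55 + 30 + 30 + 30 + 25 + 20 + 20 + 10 = 220 s.
Lower bound: ⌈220/80⌉ = 3 commercial breaks.
A packing using 3 commercial breaks:
  break 1: 55 + 25 = 80
  break 2: 30 + 30 + 20 = 80
  break 3: 30 + 20 + 10 = 60
This matches the lower bound, so 3 is optimal.

3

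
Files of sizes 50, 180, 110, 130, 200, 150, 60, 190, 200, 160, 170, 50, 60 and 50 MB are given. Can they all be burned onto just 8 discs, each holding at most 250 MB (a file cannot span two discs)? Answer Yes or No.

Yes

A valid assignment using 8 discs:
  disc 1: 200 + 50 = 250
  disc 2: 200 + 50 = 250
  disc 3: 190 + 60 = 250
  disc 4: 180 + 60 = 240
  disc 5: 170 + 50 = 220
  disc 6: 160 = 160
  disc 7: 150 = 150
  disc 8: 130 + 110 = 240
Every load is within 250 MB, so 8 discs suffice.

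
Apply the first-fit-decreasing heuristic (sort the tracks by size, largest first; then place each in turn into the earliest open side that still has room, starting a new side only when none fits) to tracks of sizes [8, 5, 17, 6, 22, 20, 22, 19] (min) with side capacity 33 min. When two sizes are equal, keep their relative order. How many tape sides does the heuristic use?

Sorted descending: 22, 22, 20, 19, 17, 8, 6, 5.
  22 → side 1 (new)  [load 22/33]
  22 → side 2 (new)  [load 22/33]
  20 → side 3 (new)  [load 20/33]
  19 → side 4 (new)  [load 19/33]
  17 → side 5 (new)  [load 17/33]
  8 → side 1  [load 30/33]
  6 → side 2  [load 28/33]
  5 → side 2  [load 33/33]
5 tape sides opened.

5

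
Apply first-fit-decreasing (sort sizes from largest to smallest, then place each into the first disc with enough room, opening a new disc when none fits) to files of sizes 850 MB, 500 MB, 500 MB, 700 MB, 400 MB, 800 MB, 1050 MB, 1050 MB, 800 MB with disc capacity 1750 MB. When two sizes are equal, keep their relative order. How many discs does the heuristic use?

4

Sorted descending: 1050, 1050, 850, 800, 800, 700, 500, 500, 400.
  1050 → disc 1 (new)  [load 1050/1750]
  1050 → disc 2 (new)  [load 1050/1750]
  850 → disc 3 (new)  [load 850/1750]
  800 → disc 3  [load 1650/1750]
  800 → disc 4 (new)  [load 800/1750]
  700 → disc 1  [load 1750/1750]
  500 → disc 2  [load 1550/1750]
  500 → disc 4  [load 1300/1750]
  400 → disc 4  [load 1700/1750]
4 discs opened.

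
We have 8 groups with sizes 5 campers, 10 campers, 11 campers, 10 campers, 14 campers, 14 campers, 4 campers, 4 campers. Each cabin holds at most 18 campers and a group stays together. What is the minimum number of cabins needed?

5

Total = 14 + 14 + 11 + 10 + 10 + 5 + 4 + 4 = 72 campers.
Lower bound: ⌈72/18⌉ = 4 cabins.
Also, 5 groups each exceed 9 campers, and no two of those can share a cabin, so at least 5 cabins are needed.
A packing using 5 cabins:
  cabin 1: 14 + 4 = 18
  cabin 2: 14 + 4 = 18
  cabin 3: 11 + 5 = 16
  cabin 4: 10 = 10
  cabin 5: 10 = 10
This matches the lower bound, so 5 is optimal.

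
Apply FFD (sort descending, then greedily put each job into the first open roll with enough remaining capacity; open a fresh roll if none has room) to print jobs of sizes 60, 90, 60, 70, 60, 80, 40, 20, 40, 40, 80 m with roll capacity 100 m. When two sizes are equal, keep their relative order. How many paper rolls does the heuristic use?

Sorted descending: 90, 80, 80, 70, 60, 60, 60, 40, 40, 40, 20.
  90 → roll 1 (new)  [load 90/100]
  80 → roll 2 (new)  [load 80/100]
  80 → roll 3 (new)  [load 80/100]
  70 → roll 4 (new)  [load 70/100]
  60 → roll 5 (new)  [load 60/100]
  60 → roll 6 (new)  [load 60/100]
  60 → roll 7 (new)  [load 60/100]
  40 → roll 5  [load 100/100]
  40 → roll 6  [load 100/100]
  40 → roll 7  [load 100/100]
  20 → roll 2  [load 100/100]
7 paper rolls opened.

7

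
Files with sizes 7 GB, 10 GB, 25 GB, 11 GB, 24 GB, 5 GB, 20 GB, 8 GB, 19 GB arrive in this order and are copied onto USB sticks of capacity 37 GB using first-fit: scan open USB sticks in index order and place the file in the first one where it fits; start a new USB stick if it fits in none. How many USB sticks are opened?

5

  7 → USB stick 1 (new)  [load 7/37]
  10 → USB stick 1  [load 17/37]
  25 → USB stick 2 (new)  [load 25/37]
  11 → USB stick 1  [load 28/37]
  24 → USB stick 3 (new)  [load 24/37]
  5 → USB stick 1  [load 33/37]
  20 → USB stick 4 (new)  [load 20/37]
  8 → USB stick 2  [load 33/37]
  19 → USB stick 5 (new)  [load 19/37]
5 USB sticks opened.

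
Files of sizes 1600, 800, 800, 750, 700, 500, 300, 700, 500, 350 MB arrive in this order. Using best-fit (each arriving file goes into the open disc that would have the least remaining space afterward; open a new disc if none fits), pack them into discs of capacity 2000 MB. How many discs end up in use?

  1600 → disc 1 (new)  [load 1600/2000]
  800 → disc 2 (new)  [load 800/2000]
  800 → disc 2  [load 1600/2000]
  750 → disc 3 (new)  [load 750/2000]
  700 → disc 3  [load 1450/2000]
  500 → disc 3  [load 1950/2000]
  300 → disc 1  [load 1900/2000]
  700 → disc 4 (new)  [load 700/2000]
  500 → disc 4  [load 1200/2000]
  350 → disc 2  [load 1950/2000]
4 discs opened.

4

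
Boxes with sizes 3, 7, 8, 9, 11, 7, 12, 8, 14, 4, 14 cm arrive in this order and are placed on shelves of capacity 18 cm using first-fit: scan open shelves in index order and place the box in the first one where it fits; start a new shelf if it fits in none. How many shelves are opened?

  3 → shelf 1 (new)  [load 3/18]
  7 → shelf 1  [load 10/18]
  8 → shelf 1  [load 18/18]
  9 → shelf 2 (new)  [load 9/18]
  11 → shelf 3 (new)  [load 11/18]
  7 → shelf 2  [load 16/18]
  12 → shelf 4 (new)  [load 12/18]
  8 → shelf 5 (new)  [load 8/18]
  14 → shelf 6 (new)  [load 14/18]
  4 → shelf 3  [load 15/18]
  14 → shelf 7 (new)  [load 14/18]
7 shelves opened.

7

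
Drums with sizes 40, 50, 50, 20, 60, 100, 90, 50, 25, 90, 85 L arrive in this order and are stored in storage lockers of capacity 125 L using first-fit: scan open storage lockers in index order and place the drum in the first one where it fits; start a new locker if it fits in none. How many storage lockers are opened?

  40 → locker 1 (new)  [load 40/125]
  50 → locker 1  [load 90/125]
  50 → locker 2 (new)  [load 50/125]
  20 → locker 1  [load 110/125]
  60 → locker 2  [load 110/125]
  100 → locker 3 (new)  [load 100/125]
  90 → locker 4 (new)  [load 90/125]
  50 → locker 5 (new)  [load 50/125]
  25 → locker 3  [load 125/125]
  90 → locker 6 (new)  [load 90/125]
  85 → locker 7 (new)  [load 85/125]
7 storage lockers opened.

7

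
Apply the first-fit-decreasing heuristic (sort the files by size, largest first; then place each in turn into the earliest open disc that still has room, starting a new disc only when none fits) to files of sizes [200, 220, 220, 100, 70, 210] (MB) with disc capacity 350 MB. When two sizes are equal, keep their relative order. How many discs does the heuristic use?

Sorted descending: 220, 220, 210, 200, 100, 70.
  220 → disc 1 (new)  [load 220/350]
  220 → disc 2 (new)  [load 220/350]
  210 → disc 3 (new)  [load 210/350]
  200 → disc 4 (new)  [load 200/350]
  100 → disc 1  [load 320/350]
  70 → disc 2  [load 290/350]
4 discs opened.

4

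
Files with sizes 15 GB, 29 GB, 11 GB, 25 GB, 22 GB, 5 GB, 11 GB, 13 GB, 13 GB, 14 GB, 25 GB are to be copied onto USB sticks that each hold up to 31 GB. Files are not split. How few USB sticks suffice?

7

Total = 29 + 25 + 25 + 22 + 15 + 14 + 13 + 13 + 11 + 11 + 5 = 183 GB.
Lower bound: ⌈183/31⌉ = 6 USB sticks.
A packing using 7 USB sticks:
  USB stick 1: 29 = 29
  USB stick 2: 25 + 5 = 30
  USB stick 3: 25 = 25
  USB stick 4: 22 = 22
  USB stick 5: 15 + 14 = 29
  USB stick 6: 13 + 13 = 26
  USB stick 7: 11 + 11 = 22
No arrangement into 6 USB sticks stays within capacity, so 7 is optimal.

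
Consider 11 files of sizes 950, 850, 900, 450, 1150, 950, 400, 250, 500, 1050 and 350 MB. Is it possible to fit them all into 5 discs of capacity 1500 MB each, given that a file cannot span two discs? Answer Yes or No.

Total = 7800 MB; ⌈7800/1500⌉ = 6.
At least 6 discs are required, but only 5 are allowed.

No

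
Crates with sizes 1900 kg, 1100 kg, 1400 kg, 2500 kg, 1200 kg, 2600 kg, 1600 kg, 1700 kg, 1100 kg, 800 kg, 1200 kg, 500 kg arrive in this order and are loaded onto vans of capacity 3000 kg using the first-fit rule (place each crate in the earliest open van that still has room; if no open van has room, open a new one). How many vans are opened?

7

  1900 → van 1 (new)  [load 1900/3000]
  1100 → van 1  [load 3000/3000]
  1400 → van 2 (new)  [load 1400/3000]
  2500 → van 3 (new)  [load 2500/3000]
  1200 → van 2  [load 2600/3000]
  2600 → van 4 (new)  [load 2600/3000]
  1600 → van 5 (new)  [load 1600/3000]
  1700 → van 6 (new)  [load 1700/3000]
  1100 → van 5  [load 2700/3000]
  800 → van 6  [load 2500/3000]
  1200 → van 7 (new)  [load 1200/3000]
  500 → van 3  [load 3000/3000]
7 vans opened.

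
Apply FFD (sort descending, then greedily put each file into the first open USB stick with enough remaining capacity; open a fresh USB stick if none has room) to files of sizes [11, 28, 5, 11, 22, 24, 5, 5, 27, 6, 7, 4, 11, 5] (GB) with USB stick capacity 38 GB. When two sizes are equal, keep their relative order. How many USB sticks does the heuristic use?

Sorted descending: 28, 27, 24, 22, 11, 11, 11, 7, 6, 5, 5, 5, 5, 4.
  28 → USB stick 1 (new)  [load 28/38]
  27 → USB stick 2 (new)  [load 27/38]
  24 → USB stick 3 (new)  [load 24/38]
  22 → USB stick 4 (new)  [load 22/38]
  11 → USB stick 2  [load 38/38]
  11 → USB stick 3  [load 35/38]
  11 → USB stick 4  [load 33/38]
  7 → USB stick 1  [load 35/38]
  6 → USB stick 5 (new)  [load 6/38]
  5 → USB stick 4  [load 38/38]
  5 → USB stick 5  [load 11/38]
  5 → USB stick 5  [load 16/38]
  5 → USB stick 5  [load 21/38]
  4 → USB stick 5  [load 25/38]
5 USB sticks opened.

5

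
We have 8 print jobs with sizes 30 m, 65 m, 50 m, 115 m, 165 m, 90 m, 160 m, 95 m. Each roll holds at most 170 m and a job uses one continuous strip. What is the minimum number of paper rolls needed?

5

Total = 165 + 160 + 115 + 95 + 90 + 65 + 50 + 30 = 770 m.
Lower bound: ⌈770/170⌉ = 5 paper rolls.
A packing using 5 paper rolls:
  roll 1: 165 = 165
  roll 2: 160 = 160
  roll 3: 115 + 50 = 165
  roll 4: 95 + 65 = 160
  roll 5: 90 + 30 = 120
This matches the lower bound, so 5 is optimal.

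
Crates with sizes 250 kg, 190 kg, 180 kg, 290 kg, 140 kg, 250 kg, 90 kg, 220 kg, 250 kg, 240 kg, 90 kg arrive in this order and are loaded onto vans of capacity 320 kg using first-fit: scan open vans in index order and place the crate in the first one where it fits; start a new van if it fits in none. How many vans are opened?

  250 → van 1 (new)  [load 250/320]
  190 → van 2 (new)  [load 190/320]
  180 → van 3 (new)  [load 180/320]
  290 → van 4 (new)  [load 290/320]
  140 → van 3  [load 320/320]
  250 → van 5 (new)  [load 250/320]
  90 → van 2  [load 280/320]
  220 → van 6 (new)  [load 220/320]
  250 → van 7 (new)  [load 250/320]
  240 → van 8 (new)  [load 240/320]
  90 → van 6  [load 310/320]
8 vans opened.

8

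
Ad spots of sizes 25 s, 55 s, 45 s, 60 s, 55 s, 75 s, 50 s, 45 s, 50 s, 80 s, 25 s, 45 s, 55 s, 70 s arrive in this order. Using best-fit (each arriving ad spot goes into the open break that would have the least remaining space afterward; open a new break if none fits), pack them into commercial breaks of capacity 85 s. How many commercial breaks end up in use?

12

  25 → break 1 (new)  [load 25/85]
  55 → break 1  [load 80/85]
  45 → break 2 (new)  [load 45/85]
  60 → break 3 (new)  [load 60/85]
  55 → break 4 (new)  [load 55/85]
  75 → break 5 (new)  [load 75/85]
  50 → break 6 (new)  [load 50/85]
  45 → break 7 (new)  [load 45/85]
  50 → break 8 (new)  [load 50/85]
  80 → break 9 (new)  [load 80/85]
  25 → break 3  [load 85/85]
  45 → break 10 (new)  [load 45/85]
  55 → break 11 (new)  [load 55/85]
  70 → break 12 (new)  [load 70/85]
12 commercial breaks opened.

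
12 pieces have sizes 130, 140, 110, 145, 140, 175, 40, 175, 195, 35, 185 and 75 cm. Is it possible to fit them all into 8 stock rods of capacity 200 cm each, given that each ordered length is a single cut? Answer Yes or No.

No

Total = 1545 cm; ⌈1545/200⌉ = 8.
9 pieces each exceed half the capacity and cannot share a stock rod, forcing at least 9 stock rods.
At least 9 stock rods are required, but only 8 are allowed.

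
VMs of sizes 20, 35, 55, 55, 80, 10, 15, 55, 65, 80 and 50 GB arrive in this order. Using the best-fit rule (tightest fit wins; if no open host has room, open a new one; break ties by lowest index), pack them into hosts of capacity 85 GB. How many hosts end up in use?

  20 → host 1 (new)  [load 20/85]
  35 → host 1  [load 55/85]
  55 → host 2 (new)  [load 55/85]
  55 → host 3 (new)  [load 55/85]
  80 → host 4 (new)  [load 80/85]
  10 → host 1  [load 65/85]
  15 → host 1  [load 80/85]
  55 → host 5 (new)  [load 55/85]
  65 → host 6 (new)  [load 65/85]
  80 → host 7 (new)  [load 80/85]
  50 → host 8 (new)  [load 50/85]
8 hosts opened.

8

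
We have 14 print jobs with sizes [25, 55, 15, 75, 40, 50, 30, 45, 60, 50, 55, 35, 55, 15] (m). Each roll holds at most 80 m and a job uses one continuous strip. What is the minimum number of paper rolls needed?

Total = 75 + 60 + 55 + 55 + 55 + 50 + 50 + 45 + 40 + 35 + 30 + 25 + 15 + 15 = 605 m.
Lower bound: ⌈605/80⌉ = 8 paper rolls.
A packing using 9 paper rolls:
  roll 1: 75 = 75
  roll 2: 60 + 15 = 75
  roll 3: 55 + 25 = 80
  roll 4: 55 + 15 = 70
  roll 5: 55 = 55
  roll 6: 50 + 30 = 80
  roll 7: 50 = 50
  roll 8: 45 + 35 = 80
  roll 9: 40 = 40
No arrangement into 8 paper rolls stays within capacity, so 9 is optimal.

9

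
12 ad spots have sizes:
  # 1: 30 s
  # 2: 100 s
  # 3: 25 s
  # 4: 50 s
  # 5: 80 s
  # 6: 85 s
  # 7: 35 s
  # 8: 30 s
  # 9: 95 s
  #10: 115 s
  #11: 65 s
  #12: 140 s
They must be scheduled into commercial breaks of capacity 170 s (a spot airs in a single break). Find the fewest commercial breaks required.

6

Total = 140 + 115 + 100 + 95 + 85 + 80 + 65 + 50 + 35 + 30 + 30 + 25 = 850 s.
Lower bound: ⌈850/170⌉ = 5 commercial breaks.
A packing using 6 commercial breaks:
  break 1: 140 + 30 = 170
  break 2: 115 + 50 = 165
  break 3: 100 + 65 = 165
  break 4: 95 + 35 + 30 = 160
  break 5: 85 + 80 = 165
  break 6: 25 = 25
No arrangement into 5 commercial breaks stays within capacity, so 6 is optimal.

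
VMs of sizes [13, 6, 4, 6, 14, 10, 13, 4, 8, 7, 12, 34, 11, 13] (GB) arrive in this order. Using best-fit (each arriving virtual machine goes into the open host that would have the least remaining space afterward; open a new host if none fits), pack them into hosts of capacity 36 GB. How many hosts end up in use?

5

  13 → host 1 (new)  [load 13/36]
  6 → host 1  [load 19/36]
  4 → host 1  [load 23/36]
  6 → host 1  [load 29/36]
  14 → host 2 (new)  [load 14/36]
  10 → host 2  [load 24/36]
  13 → host 3 (new)  [load 13/36]
  4 → host 1  [load 33/36]
  8 → host 2  [load 32/36]
  7 → host 3  [load 20/36]
  12 → host 3  [load 32/36]
  34 → host 4 (new)  [load 34/36]
  11 → host 5 (new)  [load 11/36]
  13 → host 5  [load 24/36]
5 hosts opened.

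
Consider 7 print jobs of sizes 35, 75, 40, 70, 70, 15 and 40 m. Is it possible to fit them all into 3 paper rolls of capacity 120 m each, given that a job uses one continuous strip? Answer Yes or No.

A valid assignment using 3 paper rolls:
  roll 1: 75 + 40 = 115
  roll 2: 70 + 40 = 110
  roll 3: 70 + 35 + 15 = 120
Every load is within 120 m, so 3 paper rolls suffice.

Yes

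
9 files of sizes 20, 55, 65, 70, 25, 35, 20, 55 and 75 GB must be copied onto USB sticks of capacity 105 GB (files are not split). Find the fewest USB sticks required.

Total = 75 + 70 + 65 + 55 + 55 + 35 + 25 + 20 + 20 = 420 GB.
Lower bound: ⌈420/105⌉ = 4 USB sticks.
Also, 5 files each exceed 105/2 GB, and no two of those can share a USB stick, so at least 5 USB sticks are needed.
A packing using 5 USB sticks:
  USB stick 1: 75 + 25 = 100
  USB stick 2: 70 + 35 = 105
  USB stick 3: 65 + 20 + 20 = 105
  USB stick 4: 55 = 55
  USB stick 5: 55 = 55
This matches the lower bound, so 5 is optimal.

5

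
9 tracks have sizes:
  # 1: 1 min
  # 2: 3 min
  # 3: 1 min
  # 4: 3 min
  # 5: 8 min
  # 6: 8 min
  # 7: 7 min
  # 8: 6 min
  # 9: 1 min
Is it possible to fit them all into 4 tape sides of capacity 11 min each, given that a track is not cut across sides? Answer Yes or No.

Yes

A valid assignment using 4 tape sides:
  side 1: 8 + 3 = 11
  side 2: 8 + 3 = 11
  side 3: 7 + 1 + 1 + 1 = 10
  side 4: 6 = 6
Every load is within 11 min, so 4 tape sides suffice.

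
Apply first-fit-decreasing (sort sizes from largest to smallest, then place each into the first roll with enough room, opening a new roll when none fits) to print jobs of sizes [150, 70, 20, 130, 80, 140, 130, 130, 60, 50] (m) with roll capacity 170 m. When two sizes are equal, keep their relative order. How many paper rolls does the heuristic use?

Sorted descending: 150, 140, 130, 130, 130, 80, 70, 60, 50, 20.
  150 → roll 1 (new)  [load 150/170]
  140 → roll 2 (new)  [load 140/170]
  130 → roll 3 (new)  [load 130/170]
  130 → roll 4 (new)  [load 130/170]
  130 → roll 5 (new)  [load 130/170]
  80 → roll 6 (new)  [load 80/170]
  70 → roll 6  [load 150/170]
  60 → roll 7 (new)  [load 60/170]
  50 → roll 7  [load 110/170]
  20 → roll 1  [load 170/170]
7 paper rolls opened.

7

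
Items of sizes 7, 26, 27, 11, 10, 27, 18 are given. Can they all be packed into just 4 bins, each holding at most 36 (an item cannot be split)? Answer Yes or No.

Yes

A valid assignment using 4 bins:
  bin 1: 27 + 7 = 34
  bin 2: 27 = 27
  bin 3: 26 + 10 = 36
  bin 4: 18 + 11 = 29
Every load is within 36, so 4 bins suffice.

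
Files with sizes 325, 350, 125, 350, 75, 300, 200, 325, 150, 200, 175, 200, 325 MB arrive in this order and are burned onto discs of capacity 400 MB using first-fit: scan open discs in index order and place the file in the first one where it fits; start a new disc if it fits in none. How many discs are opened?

9

  325 → disc 1 (new)  [load 325/400]
  350 → disc 2 (new)  [load 350/400]
  125 → disc 3 (new)  [load 125/400]
  350 → disc 4 (new)  [load 350/400]
  75 → disc 1  [load 400/400]
  300 → disc 5 (new)  [load 300/400]
  200 → disc 3  [load 325/400]
  325 → disc 6 (new)  [load 325/400]
  150 → disc 7 (new)  [load 150/400]
  200 → disc 7  [load 350/400]
  175 → disc 8 (new)  [load 175/400]
  200 → disc 8  [load 375/400]
  325 → disc 9 (new)  [load 325/400]
9 discs opened.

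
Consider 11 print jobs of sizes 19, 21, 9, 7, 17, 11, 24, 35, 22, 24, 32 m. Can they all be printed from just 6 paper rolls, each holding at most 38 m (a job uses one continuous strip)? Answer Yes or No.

No

Total = 221 m; ⌈221/38⌉ = 6.
The bound of 6 does not rule out 6, but exhaustive search shows no assignment into 6 paper rolls of capacity 38 m exists — the minimum is 7.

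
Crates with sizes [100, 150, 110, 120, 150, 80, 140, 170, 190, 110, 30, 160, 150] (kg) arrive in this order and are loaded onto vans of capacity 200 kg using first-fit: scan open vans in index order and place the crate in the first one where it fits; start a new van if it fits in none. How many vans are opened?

  100 → van 1 (new)  [load 100/200]
  150 → van 2 (new)  [load 150/200]
  110 → van 3 (new)  [load 110/200]
  120 → van 4 (new)  [load 120/200]
  150 → van 5 (new)  [load 150/200]
  80 → van 1  [load 180/200]
  140 → van 6 (new)  [load 140/200]
  170 → van 7 (new)  [load 170/200]
  190 → van 8 (new)  [load 190/200]
  110 → van 9 (new)  [load 110/200]
  30 → van 2  [load 180/200]
  160 → van 10 (new)  [load 160/200]
  150 → van 11 (new)  [load 150/200]
11 vans opened.

11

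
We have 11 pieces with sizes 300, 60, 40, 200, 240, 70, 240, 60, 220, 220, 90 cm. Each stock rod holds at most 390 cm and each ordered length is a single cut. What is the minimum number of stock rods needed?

Total = 300 + 240 + 240 + 220 + 220 + 200 + 90 + 70 + 60 + 60 + 40 = 1740 cm.
Lower bound: ⌈1740/390⌉ = 5 stock rods.
Also, 6 pieces each exceed 195 cm, and no two of those can share a stock rod, so at least 6 stock rods are needed.
A packing using 6 stock rods:
  stock rod 1: 300 + 90 = 390
  stock rod 2: 240 + 70 + 60 = 370
  stock rod 3: 240 + 60 + 40 = 340
  stock rod 4: 220 = 220
  stock rod 5: 220 = 220
  stock rod 6: 200 = 200
This matches the lower bound, so 6 is optimal.

6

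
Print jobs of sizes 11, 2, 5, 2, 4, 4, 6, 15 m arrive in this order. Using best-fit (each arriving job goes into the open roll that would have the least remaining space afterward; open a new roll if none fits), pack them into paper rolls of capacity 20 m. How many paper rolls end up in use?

3

  11 → roll 1 (new)  [load 11/20]
  2 → roll 1  [load 13/20]
  5 → roll 1  [load 18/20]
  2 → roll 1  [load 20/20]
  4 → roll 2 (new)  [load 4/20]
  4 → roll 2  [load 8/20]
  6 → roll 2  [load 14/20]
  15 → roll 3 (new)  [load 15/20]
3 paper rolls opened.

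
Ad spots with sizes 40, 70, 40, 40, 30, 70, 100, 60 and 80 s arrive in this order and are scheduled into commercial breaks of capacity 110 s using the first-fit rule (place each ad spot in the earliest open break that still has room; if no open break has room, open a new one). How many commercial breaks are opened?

  40 → break 1 (new)  [load 40/110]
  70 → break 1  [load 110/110]
  40 → break 2 (new)  [load 40/110]
  40 → break 2  [load 80/110]
  30 → break 2  [load 110/110]
  70 → break 3 (new)  [load 70/110]
  100 → break 4 (new)  [load 100/110]
  60 → break 5 (new)  [load 60/110]
  80 → break 6 (new)  [load 80/110]
6 commercial breaks opened.

6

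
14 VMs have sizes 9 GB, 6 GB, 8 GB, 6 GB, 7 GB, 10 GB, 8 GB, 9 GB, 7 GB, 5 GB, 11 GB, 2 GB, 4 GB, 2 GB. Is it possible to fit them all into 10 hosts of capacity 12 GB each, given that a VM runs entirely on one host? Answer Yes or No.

A valid assignment using 9 hosts:
  host 1: 11 = 11
  host 2: 10 + 2 = 12
  host 3: 9 + 2 = 11
  host 4: 9 = 9
  host 5: 8 + 4 = 12
  host 6: 8 = 8
  host 7: 7 + 5 = 12
  host 8: 7 = 7
  host 9: 6 + 6 = 12
That uses only 9 ≤ 10, so 10 hosts are enough.

Yes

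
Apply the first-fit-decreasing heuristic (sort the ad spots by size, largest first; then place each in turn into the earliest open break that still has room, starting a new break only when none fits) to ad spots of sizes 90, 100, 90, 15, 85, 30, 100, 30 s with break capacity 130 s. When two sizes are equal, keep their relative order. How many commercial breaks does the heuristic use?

5

Sorted descending: 100, 100, 90, 90, 85, 30, 30, 15.
  100 → break 1 (new)  [load 100/130]
  100 → break 2 (new)  [load 100/130]
  90 → break 3 (new)  [load 90/130]
  90 → break 4 (new)  [load 90/130]
  85 → break 5 (new)  [load 85/130]
  30 → break 1  [load 130/130]
  30 → break 2  [load 130/130]
  15 → break 3  [load 105/130]
5 commercial breaks opened.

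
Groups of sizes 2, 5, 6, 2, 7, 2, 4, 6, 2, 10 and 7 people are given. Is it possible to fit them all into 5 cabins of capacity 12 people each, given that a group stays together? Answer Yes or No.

A valid assignment using 5 cabins:
  cabin 1: 10 + 2 = 12
  cabin 2: 7 + 5 = 12
  cabin 3: 7 + 4 = 11
  cabin 4: 6 + 6 = 12
  cabin 5: 2 + 2 + 2 = 6
Every load is within 12 people, so 5 cabins suffice.

Yes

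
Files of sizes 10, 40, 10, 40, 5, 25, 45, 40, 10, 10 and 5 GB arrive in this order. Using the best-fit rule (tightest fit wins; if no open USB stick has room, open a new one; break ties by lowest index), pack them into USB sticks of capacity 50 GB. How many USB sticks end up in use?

  10 → USB stick 1 (new)  [load 10/50]
  40 → USB stick 1  [load 50/50]
  10 → USB stick 2 (new)  [load 10/50]
  40 → USB stick 2  [load 50/50]
  5 → USB stick 3 (new)  [load 5/50]
  25 → USB stick 3  [load 30/50]
  45 → USB stick 4 (new)  [load 45/50]
  40 → USB stick 5 (new)  [load 40/50]
  10 → USB stick 5  [load 50/50]
  10 → USB stick 3  [load 40/50]
  5 → USB stick 4  [load 50/50]
5 USB sticks opened.

5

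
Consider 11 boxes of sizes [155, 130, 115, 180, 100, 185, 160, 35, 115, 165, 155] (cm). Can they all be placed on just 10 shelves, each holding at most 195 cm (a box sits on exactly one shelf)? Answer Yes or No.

Yes

A valid assignment using 10 shelves:
  shelf 1: 185 = 185
  shelf 2: 180 = 180
  shelf 3: 165 = 165
  shelf 4: 160 + 35 = 195
  shelf 5: 155 = 155
  shelf 6: 155 = 155
  shelf 7: 130 = 130
  shelf 8: 115 = 115
  shelf 9: 115 = 115
  shelf 10: 100 = 100
Every load is within 195 cm, so 10 shelves suffice.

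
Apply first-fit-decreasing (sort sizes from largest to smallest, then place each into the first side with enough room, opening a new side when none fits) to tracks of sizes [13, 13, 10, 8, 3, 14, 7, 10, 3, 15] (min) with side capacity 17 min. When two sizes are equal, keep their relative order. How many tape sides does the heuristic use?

7

Sorted descending: 15, 14, 13, 13, 10, 10, 8, 7, 3, 3.
  15 → side 1 (new)  [load 15/17]
  14 → side 2 (new)  [load 14/17]
  13 → side 3 (new)  [load 13/17]
  13 → side 4 (new)  [load 13/17]
  10 → side 5 (new)  [load 10/17]
  10 → side 6 (new)  [load 10/17]
  8 → side 7 (new)  [load 8/17]
  7 → side 5  [load 17/17]
  3 → side 2  [load 17/17]
  3 → side 3  [load 16/17]
7 tape sides opened.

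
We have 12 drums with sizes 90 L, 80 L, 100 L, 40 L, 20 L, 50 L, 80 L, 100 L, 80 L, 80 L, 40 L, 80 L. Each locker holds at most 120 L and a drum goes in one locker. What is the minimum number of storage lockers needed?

Total = 100 + 100 + 90 + 80 + 80 + 80 + 80 + 80 + 50 + 40 + 40 + 20 = 840 L.
Lower bound: ⌈840/120⌉ = 7 storage lockers.
Also, 8 drums each exceed 60 L, and no two of those can share a locker, so at least 8 storage lockers are needed.
A packing using 9 storage lockers:
  locker 1: 100 + 20 = 120
  locker 2: 100 = 100
  locker 3: 90 = 90
  locker 4: 80 + 40 = 120
  locker 5: 80 + 40 = 120
  locker 6: 80 = 80
  locker 7: 80 = 80
  locker 8: 80 = 80
  locker 9: 50 = 50
No arrangement into 8 storage lockers stays within capacity, so 9 is optimal.

9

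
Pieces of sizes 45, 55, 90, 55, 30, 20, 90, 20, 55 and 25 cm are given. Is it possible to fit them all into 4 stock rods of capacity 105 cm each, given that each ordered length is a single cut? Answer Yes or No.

Total = 485 cm; ⌈485/105⌉ = 5.
At least 5 stock rods are required, but only 4 are allowed.

No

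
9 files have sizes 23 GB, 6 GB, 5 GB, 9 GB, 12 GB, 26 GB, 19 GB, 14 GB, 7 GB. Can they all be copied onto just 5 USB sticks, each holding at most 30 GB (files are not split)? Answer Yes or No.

Yes

A valid assignment using 5 USB sticks:
  USB stick 1: 26 = 26
  USB stick 2: 23 + 7 = 30
  USB stick 3: 19 + 9 = 28
  USB stick 4: 14 + 12 = 26
  USB stick 5: 6 + 5 = 11
Every load is within 30 GB, so 5 USB sticks suffice.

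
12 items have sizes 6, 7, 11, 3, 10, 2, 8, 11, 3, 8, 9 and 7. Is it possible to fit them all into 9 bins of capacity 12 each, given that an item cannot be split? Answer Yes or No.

A valid assignment using 9 bins:
  bin 1: 11 = 11
  bin 2: 11 = 11
  bin 3: 10 + 2 = 12
  bin 4: 9 + 3 = 12
  bin 5: 8 + 3 = 11
  bin 6: 8 = 8
  bin 7: 7 = 7
  bin 8: 7 = 7
  bin 9: 6 = 6
Every load is within 12, so 9 bins suffice.

Yes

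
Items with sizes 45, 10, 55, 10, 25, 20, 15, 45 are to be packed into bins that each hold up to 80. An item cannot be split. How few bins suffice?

3

Total = 55 + 45 + 45 + 25 + 20 + 15 + 10 + 10 = 225.
Lower bound: ⌈225/80⌉ = 3 bins.
A packing using 3 bins:
  bin 1: 55 + 25 = 80
  bin 2: 45 + 20 + 15 = 80
  bin 3: 45 + 10 + 10 = 65
This matches the lower bound, so 3 is optimal.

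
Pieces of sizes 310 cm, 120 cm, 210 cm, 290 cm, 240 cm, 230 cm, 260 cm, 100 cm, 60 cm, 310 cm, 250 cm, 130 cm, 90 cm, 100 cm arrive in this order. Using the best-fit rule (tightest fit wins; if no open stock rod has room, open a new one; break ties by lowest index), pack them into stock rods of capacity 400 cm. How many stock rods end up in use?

  310 → stock rod 1 (new)  [load 310/400]
  120 → stock rod 2 (new)  [load 120/400]
  210 → stock rod 2  [load 330/400]
  290 → stock rod 3 (new)  [load 290/400]
  240 → stock rod 4 (new)  [load 240/400]
  230 → stock rod 5 (new)  [load 230/400]
  260 → stock rod 6 (new)  [load 260/400]
  100 → stock rod 3  [load 390/400]
  60 → stock rod 2  [load 390/400]
  310 → stock rod 7 (new)  [load 310/400]
  250 → stock rod 8 (new)  [load 250/400]
  130 → stock rod 6  [load 390/400]
  90 → stock rod 1  [load 400/400]
  100 → stock rod 8  [load 350/400]
8 stock rods opened.

8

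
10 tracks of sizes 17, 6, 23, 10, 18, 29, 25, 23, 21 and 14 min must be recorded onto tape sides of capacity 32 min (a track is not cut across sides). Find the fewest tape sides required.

Total = 29 + 25 + 23 + 23 + 21 + 18 + 17 + 14 + 10 + 6 = 186 min.
Lower bound: ⌈186/32⌉ = 6 tape sides.
Also, 7 tracks each exceed 16 min, and no two of those can share a side, so at least 7 tape sides are needed.
A packing using 7 tape sides:
  side 1: 29 = 29
  side 2: 25 + 6 = 31
  side 3: 23 = 23
  side 4: 23 = 23
  side 5: 21 + 10 = 31
  side 6: 18 + 14 = 32
  side 7: 17 = 17
This matches the lower bound, so 7 is optimal.

7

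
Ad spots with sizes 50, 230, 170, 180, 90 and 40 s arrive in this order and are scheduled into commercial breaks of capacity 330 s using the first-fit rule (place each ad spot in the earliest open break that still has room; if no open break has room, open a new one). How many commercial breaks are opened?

  50 → break 1 (new)  [load 50/330]
  230 → break 1  [load 280/330]
  170 → break 2 (new)  [load 170/330]
  180 → break 3 (new)  [load 180/330]
  90 → break 2  [load 260/330]
  40 → break 1  [load 320/330]
3 commercial breaks opened.

3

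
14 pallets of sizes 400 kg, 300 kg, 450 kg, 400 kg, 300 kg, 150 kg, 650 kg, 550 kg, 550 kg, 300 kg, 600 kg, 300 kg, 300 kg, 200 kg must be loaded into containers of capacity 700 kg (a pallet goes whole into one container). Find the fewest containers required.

Total = 650 + 600 + 550 + 550 + 450 + 400 + 400 + 300 + 300 + 300 + 300 + 300 + 200 + 150 = 5450 kg.
Lower bound: ⌈5450/700⌉ = 8 containers.
A packing using 9 containers:
  container 1: 650 = 650
  container 2: 600 = 600
  container 3: 550 + 150 = 700
  container 4: 550 = 550
  container 5: 450 + 200 = 650
  container 6: 400 + 300 = 700
  container 7: 400 + 300 = 700
  container 8: 300 + 300 = 600
  container 9: 300 = 300
No arrangement into 8 containers stays within capacity, so 9 is optimal.

9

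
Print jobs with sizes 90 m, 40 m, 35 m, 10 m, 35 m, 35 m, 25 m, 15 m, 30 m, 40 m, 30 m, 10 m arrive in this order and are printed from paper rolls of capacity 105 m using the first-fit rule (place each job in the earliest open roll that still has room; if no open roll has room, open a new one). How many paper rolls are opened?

4

  90 → roll 1 (new)  [load 90/105]
  40 → roll 2 (new)  [load 40/105]
  35 → roll 2  [load 75/105]
  10 → roll 1  [load 100/105]
  35 → roll 3 (new)  [load 35/105]
  35 → roll 3  [load 70/105]
  25 → roll 2  [load 100/105]
  15 → roll 3  [load 85/105]
  30 → roll 4 (new)  [load 30/105]
  40 → roll 4  [load 70/105]
  30 → roll 4  [load 100/105]
  10 → roll 3  [load 95/105]
4 paper rolls opened.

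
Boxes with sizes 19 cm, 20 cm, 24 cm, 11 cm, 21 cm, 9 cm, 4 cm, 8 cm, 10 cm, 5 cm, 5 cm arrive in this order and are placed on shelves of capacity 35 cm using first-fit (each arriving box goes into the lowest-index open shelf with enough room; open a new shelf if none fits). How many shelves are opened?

5

  19 → shelf 1 (new)  [load 19/35]
  20 → shelf 2 (new)  [load 20/35]
  24 → shelf 3 (new)  [load 24/35]
  11 → shelf 1  [load 30/35]
  21 → shelf 4 (new)  [load 21/35]
  9 → shelf 2  [load 29/35]
  4 → shelf 1  [load 34/35]
  8 → shelf 3  [load 32/35]
  10 → shelf 4  [load 31/35]
  5 → shelf 2  [load 34/35]
  5 → shelf 5 (new)  [load 5/35]
5 shelves opened.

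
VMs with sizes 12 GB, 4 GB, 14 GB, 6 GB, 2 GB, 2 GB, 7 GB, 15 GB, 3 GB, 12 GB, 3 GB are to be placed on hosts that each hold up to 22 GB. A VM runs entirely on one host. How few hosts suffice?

Total = 15 + 14 + 12 + 12 + 7 + 6 + 4 + 3 + 3 + 2 + 2 = 80 GB.
Lower bound: ⌈80/22⌉ = 4 hosts.
A packing using 4 hosts:
  host 1: 15 + 7 = 22
  host 2: 14 + 6 + 2 = 22
  host 3: 12 + 4 + 3 + 3 = 22
  host 4: 12 + 2 = 14
This matches the lower bound, so 4 is optimal.

4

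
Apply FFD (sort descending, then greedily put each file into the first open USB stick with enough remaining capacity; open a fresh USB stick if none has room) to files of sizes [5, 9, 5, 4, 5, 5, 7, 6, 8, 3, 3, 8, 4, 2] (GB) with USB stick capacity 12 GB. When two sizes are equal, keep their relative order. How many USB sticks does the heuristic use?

Sorted descending: 9, 8, 8, 7, 6, 5, 5, 5, 5, 4, 4, 3, 3, 2.
  9 → USB stick 1 (new)  [load 9/12]
  8 → USB stick 2 (new)  [load 8/12]
  8 → USB stick 3 (new)  [load 8/12]
  7 → USB stick 4 (new)  [load 7/12]
  6 → USB stick 5 (new)  [load 6/12]
  5 → USB stick 4  [load 12/12]
  5 → USB stick 5  [load 11/12]
  5 → USB stick 6 (new)  [load 5/12]
  5 → USB stick 6  [load 10/12]
  4 → USB stick 2  [load 12/12]
  4 → USB stick 3  [load 12/12]
  3 → USB stick 1  [load 12/12]
  3 → USB stick 7 (new)  [load 3/12]
  2 → USB stick 6  [load 12/12]
7 USB sticks opened.

7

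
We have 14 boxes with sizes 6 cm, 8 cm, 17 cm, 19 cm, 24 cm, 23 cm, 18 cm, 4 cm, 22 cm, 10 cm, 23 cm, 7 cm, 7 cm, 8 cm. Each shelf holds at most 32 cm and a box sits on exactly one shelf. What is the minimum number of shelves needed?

7

Total = 24 + 23 + 23 + 22 + 19 + 18 + 17 + 10 + 8 + 8 + 7 + 7 + 6 + 4 = 196 cm.
Lower bound: ⌈196/32⌉ = 7 shelves.
A packing using 7 shelves:
  shelf 1: 24 + 8 = 32
  shelf 2: 23 + 8 = 31
  shelf 3: 23 + 7 = 30
  shelf 4: 22 + 10 = 32
  shelf 5: 19 + 7 + 6 = 32
  shelf 6: 18 + 4 = 22
  shelf 7: 17 = 17
This matches the lower bound, so 7 is optimal.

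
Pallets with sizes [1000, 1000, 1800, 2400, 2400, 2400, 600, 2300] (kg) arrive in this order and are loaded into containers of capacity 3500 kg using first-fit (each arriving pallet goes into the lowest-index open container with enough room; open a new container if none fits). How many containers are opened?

6

  1000 → container 1 (new)  [load 1000/3500]
  1000 → container 1  [load 2000/3500]
  1800 → container 2 (new)  [load 1800/3500]
  2400 → container 3 (new)  [load 2400/3500]
  2400 → container 4 (new)  [load 2400/3500]
  2400 → container 5 (new)  [load 2400/3500]
  600 → container 1  [load 2600/3500]
  2300 → container 6 (new)  [load 2300/3500]
6 containers opened.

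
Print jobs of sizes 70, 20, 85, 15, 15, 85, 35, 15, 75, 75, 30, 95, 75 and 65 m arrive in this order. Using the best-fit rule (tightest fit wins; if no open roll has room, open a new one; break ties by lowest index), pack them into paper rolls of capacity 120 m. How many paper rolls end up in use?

  70 → roll 1 (new)  [load 70/120]
  20 → roll 1  [load 90/120]
  85 → roll 2 (new)  [load 85/120]
  15 → roll 1  [load 105/120]
  15 → roll 1  [load 120/120]
  85 → roll 3 (new)  [load 85/120]
  35 → roll 2  [load 120/120]
  15 → roll 3  [load 100/120]
  75 → roll 4 (new)  [load 75/120]
  75 → roll 5 (new)  [load 75/120]
  30 → roll 4  [load 105/120]
  95 → roll 6 (new)  [load 95/120]
  75 → roll 7 (new)  [load 75/120]
  65 → roll 8 (new)  [load 65/120]
8 paper rolls opened.

8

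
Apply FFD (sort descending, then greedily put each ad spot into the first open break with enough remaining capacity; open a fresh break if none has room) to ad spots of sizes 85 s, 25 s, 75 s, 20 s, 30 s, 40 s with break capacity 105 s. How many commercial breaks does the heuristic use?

3

Sorted descending: 85, 75, 40, 30, 25, 20.
  85 → break 1 (new)  [load 85/105]
  75 → break 2 (new)  [load 75/105]
  40 → break 3 (new)  [load 40/105]
  30 → break 2  [load 105/105]
  25 → break 3  [load 65/105]
  20 → break 1  [load 105/105]
3 commercial breaks opened.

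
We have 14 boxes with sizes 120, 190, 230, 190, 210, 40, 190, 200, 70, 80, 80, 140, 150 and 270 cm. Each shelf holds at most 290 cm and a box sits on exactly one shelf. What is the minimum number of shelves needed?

9

Total = 270 + 230 + 210 + 200 + 190 + 190 + 190 + 150 + 140 + 120 + 80 + 80 + 70 + 40 = 2160 cm.
Lower bound: ⌈2160/290⌉ = 8 shelves.
A packing using 9 shelves:
  shelf 1: 270 = 270
  shelf 2: 230 + 40 = 270
  shelf 3: 210 + 80 = 290
  shelf 4: 200 + 80 = 280
  shelf 5: 190 + 70 = 260
  shelf 6: 190 = 190
  shelf 7: 190 = 190
  shelf 8: 150 + 140 = 290
  shelf 9: 120 = 120
No arrangement into 8 shelves stays within capacity, so 9 is optimal.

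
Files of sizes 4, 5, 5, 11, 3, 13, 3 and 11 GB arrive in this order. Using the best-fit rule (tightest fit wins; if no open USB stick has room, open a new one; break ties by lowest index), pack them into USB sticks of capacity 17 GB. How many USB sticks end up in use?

  4 → USB stick 1 (new)  [load 4/17]
  5 → USB stick 1  [load 9/17]
  5 → USB stick 1  [load 14/17]
  11 → USB stick 2 (new)  [load 11/17]
  3 → USB stick 1  [load 17/17]
  13 → USB stick 3 (new)  [load 13/17]
  3 → USB stick 3  [load 16/17]
  11 → USB stick 4 (new)  [load 11/17]
4 USB sticks opened.

4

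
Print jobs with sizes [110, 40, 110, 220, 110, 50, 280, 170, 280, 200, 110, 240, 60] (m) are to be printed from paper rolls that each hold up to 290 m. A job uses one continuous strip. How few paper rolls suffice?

8

Total = 280 + 280 + 240 + 220 + 200 + 170 + 110 + 110 + 110 + 110 + 60 + 50 + 40 = 1980 m.
Lower bound: ⌈1980/290⌉ = 7 paper rolls.
A packing using 8 paper rolls:
  roll 1: 280 = 280
  roll 2: 280 = 280
  roll 3: 240 + 50 = 290
  roll 4: 220 + 60 = 280
  roll 5: 200 + 40 = 240
  roll 6: 170 + 110 = 280
  roll 7: 110 + 110 = 220
  roll 8: 110 = 110
No arrangement into 7 paper rolls stays within capacity, so 8 is optimal.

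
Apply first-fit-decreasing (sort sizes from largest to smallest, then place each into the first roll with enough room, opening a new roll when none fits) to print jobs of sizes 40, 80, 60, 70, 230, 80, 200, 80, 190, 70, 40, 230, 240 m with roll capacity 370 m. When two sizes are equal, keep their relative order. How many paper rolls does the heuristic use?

Sorted descending: 240, 230, 230, 200, 190, 80, 80, 80, 70, 70, 60, 40, 40.
  240 → roll 1 (new)  [load 240/370]
  230 → roll 2 (new)  [load 230/370]
  230 → roll 3 (new)  [load 230/370]
  200 → roll 4 (new)  [load 200/370]
  190 → roll 5 (new)  [load 190/370]
  80 → roll 1  [load 320/370]
  80 → roll 2  [load 310/370]
  80 → roll 3  [load 310/370]
  70 → roll 4  [load 270/370]
  70 → roll 4  [load 340/370]
  60 → roll 2  [load 370/370]
  40 → roll 1  [load 360/370]
  40 → roll 3  [load 350/370]
5 paper rolls opened.

5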